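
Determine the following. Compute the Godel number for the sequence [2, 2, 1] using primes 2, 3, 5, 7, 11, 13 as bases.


Encode each element as an exponent of the corresponding prime:
  2^2 = 4
  3^2 = 9
  5^1 = 5
Product = 4 * 9 * 5 = 180

180


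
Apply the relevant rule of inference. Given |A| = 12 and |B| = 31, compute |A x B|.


The Cartesian product A x B contains all ordered pairs (a, b).
|A x B| = |A| * |B| = 12 * 31 = 372

372


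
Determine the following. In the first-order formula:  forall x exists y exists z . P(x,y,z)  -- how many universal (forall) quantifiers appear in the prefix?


Quantifier prefix: forall x exists y exists z
Mark each quantifier type:
  U E E
Universal count = 1, Existential count = 2
Asked for universal (forall) quantifiers: 1

1


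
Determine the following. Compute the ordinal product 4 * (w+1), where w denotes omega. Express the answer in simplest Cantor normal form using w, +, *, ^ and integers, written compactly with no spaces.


Compute 4 * (w+1).
Ordinal * is associative and left-distributive over +, but NOT commutative; for finite n>1, n*w = w but w*n stays w*n.
By left-distributivity: 4 * (w+1) = 4*w + 4*1 = w + 4 = w+4.
Result = w+4

w+4


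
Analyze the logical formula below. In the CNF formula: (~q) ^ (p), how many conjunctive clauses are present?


A CNF formula is a conjunction of clauses.
Clauses are separated by ^.
Counting the conjuncts: 2 clauses.

2


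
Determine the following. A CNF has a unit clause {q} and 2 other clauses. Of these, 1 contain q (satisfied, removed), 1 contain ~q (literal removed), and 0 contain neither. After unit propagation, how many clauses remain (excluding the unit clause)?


Satisfied (removed): 1
Shortened (remain): 1
Unchanged (remain): 0
Remaining = 1 + 0 = 1

1


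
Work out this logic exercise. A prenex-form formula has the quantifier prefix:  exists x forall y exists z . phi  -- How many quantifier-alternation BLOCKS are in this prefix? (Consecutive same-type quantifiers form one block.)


Quantifier-type sequence: E A E  (A=forall, E=exists)
Group into maximal same-type runs:
  Ex1 | Ax1 | Ex1
Number of blocks = 3

3


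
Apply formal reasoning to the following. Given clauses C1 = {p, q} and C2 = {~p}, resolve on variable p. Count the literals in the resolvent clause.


Remove p from C1 and ~p from C2.
C1 remainder: {q}
C2 remainder: {}
Union (resolvent): {q}
Resolvent has 1 literal(s).

1


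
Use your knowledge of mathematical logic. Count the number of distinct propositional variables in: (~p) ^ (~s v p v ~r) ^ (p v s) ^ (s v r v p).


Identify each variable that appears in the formula.
Variables found: p, r, s
Count = 3

3


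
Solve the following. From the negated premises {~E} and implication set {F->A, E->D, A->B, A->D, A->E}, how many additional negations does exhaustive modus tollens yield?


Initial negated facts: {~E}
Apply modus tollens to closure:
  ~E and A->E  =>  ~A
  ~A and F->A  =>  ~F
Final negated: {~A, ~E, ~F}
New negations: {~A, ~F}
Count = 2

2


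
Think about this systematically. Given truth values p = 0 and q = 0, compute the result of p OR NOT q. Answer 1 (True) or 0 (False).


p = 0, q = 0
Operation: p OR NOT q
Evaluate: 0 OR NOT 0 = 1

1


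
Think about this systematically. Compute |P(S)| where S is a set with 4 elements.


The power set of a set with n elements has 2^n elements.
|P(S)| = 2^4 = 16

16


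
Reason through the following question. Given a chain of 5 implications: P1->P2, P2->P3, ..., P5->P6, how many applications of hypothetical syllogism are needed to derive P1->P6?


With 5 implications in a chain connecting 6 propositions:
P1->P2, P2->P3, ..., P5->P6
Steps needed = (number of implications) - 1 = 5 - 1 = 4

4


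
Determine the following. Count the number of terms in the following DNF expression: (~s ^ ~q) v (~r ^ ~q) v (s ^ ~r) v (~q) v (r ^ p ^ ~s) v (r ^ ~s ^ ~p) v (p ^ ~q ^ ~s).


A DNF formula is a disjunction of terms (conjunctions).
Terms are separated by v.
Counting the disjuncts: 7 terms.

7


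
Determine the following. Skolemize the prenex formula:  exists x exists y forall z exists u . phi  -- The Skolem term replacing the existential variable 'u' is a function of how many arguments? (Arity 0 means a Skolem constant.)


Quantifier prefix: exists x exists y forall z exists u
'u' is existentially quantified at position 4.
Universal variables preceding it: z
Skolem function arity = 1

1


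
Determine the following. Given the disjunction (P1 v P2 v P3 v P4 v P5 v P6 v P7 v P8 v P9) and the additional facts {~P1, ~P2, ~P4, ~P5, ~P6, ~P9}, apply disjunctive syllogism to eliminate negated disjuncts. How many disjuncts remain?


Original disjuncts (9): P1, P2, P3, P4, P5, P6, P7, P8, P9
Negated (eliminate): ~P1, ~P2, ~P4, ~P5, ~P6, ~P9
Remaining disjuncts: P3, P7, P8
Count = 9 - 6 = 3

3


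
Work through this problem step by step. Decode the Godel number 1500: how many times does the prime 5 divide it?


Factorize 1500 by dividing by 5 repeatedly.
Division steps: 5 divides 1500 exactly 3 time(s).
Exponent of 5 = 3

3


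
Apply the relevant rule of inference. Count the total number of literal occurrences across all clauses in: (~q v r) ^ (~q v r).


Counting literals in each clause:
Clause 1: 2 literal(s)
Clause 2: 2 literal(s)
Total = 4

4


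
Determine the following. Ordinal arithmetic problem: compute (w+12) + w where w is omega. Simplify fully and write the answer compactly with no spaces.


Compute (w+12) + w.
Ordinal + is associative but NOT commutative; for finite n>0, n + w = w but w + n stays w+n.
(w+12) + w = w + (12+w) = w + w = w*2 (the finite tail 12 is absorbed by the right w).
Result = w*2

w*2


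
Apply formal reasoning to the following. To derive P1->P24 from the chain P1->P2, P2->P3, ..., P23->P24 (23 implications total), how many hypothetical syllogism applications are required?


With 23 implications in a chain connecting 24 propositions:
P1->P2, P2->P3, ..., P23->P24
Steps needed = (number of implications) - 1 = 23 - 1 = 22

22


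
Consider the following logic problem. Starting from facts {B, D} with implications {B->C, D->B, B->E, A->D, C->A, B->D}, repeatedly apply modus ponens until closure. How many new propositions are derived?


Initial facts: {B, D}
Apply modus ponens to closure:
  B and B->C  =>  C
  B and B->E  =>  E
  C and C->A  =>  A
Final known: {A, B, C, D, E}
New propositions: {A, C, E}
Count = 3

3


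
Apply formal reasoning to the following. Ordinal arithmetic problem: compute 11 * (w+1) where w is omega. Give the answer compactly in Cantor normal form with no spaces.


Compute 11 * (w+1).
Ordinal * is associative and left-distributive over +, but NOT commutative; for finite n>1, n*w = w but w*n stays w*n.
By left-distributivity: 11 * (w+1) = 11*w + 11*1 = w + 11 = w+11.
Result = w+11

w+11


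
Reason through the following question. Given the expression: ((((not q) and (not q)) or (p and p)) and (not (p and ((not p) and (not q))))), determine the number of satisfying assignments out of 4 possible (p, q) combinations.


Check all 4 assignments:
p=0, q=0: 1
p=0, q=1: 0
p=1, q=0: 1
p=1, q=1: 1
Count of True = 3

3


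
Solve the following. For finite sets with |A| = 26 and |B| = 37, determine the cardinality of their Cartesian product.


The Cartesian product A x B contains all ordered pairs (a, b).
|A x B| = |A| * |B| = 26 * 37 = 962

962


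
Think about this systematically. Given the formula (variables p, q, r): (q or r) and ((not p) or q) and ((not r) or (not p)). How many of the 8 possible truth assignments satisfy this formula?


Evaluate all 8 assignments for p, q, r:
p=0, q=0, r=0: 0
p=0, q=0, r=1: 1
p=0, q=1, r=0: 1
p=0, q=1, r=1: 1
p=1, q=0, r=0: 0
p=1, q=0, r=1: 0
p=1, q=1, r=0: 1
p=1, q=1, r=1: 0
Satisfying count = 4

4


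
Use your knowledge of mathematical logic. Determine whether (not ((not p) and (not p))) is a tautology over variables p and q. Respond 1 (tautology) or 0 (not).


Check all 4 assignments:
p=0, q=0: 0
p=0, q=1: 0
p=1, q=0: 1
p=1, q=1: 1
Satisfying count = 2/4.
Tautology iff count = 4: no.

0


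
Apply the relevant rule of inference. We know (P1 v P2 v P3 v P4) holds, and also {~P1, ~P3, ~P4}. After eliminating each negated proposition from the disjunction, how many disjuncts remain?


Original disjuncts (4): P1, P2, P3, P4
Negated (eliminate): ~P1, ~P3, ~P4
Remaining disjuncts: P2
Count = 4 - 3 = 1

1


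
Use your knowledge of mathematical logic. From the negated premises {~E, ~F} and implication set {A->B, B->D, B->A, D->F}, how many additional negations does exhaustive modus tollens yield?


Initial negated facts: {~E, ~F}
Apply modus tollens to closure:
  ~F and D->F  =>  ~D
  ~D and B->D  =>  ~B
  ~B and A->B  =>  ~A
Final negated: {~A, ~B, ~D, ~E, ~F}
New negations: {~A, ~B, ~D}
Count = 3

3


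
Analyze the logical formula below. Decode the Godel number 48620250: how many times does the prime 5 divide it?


Factorize 48620250 by dividing by 5 repeatedly.
Division steps: 5 divides 48620250 exactly 3 time(s).
Exponent of 5 = 3

3


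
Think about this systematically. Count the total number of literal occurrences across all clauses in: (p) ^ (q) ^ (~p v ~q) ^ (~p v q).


Counting literals in each clause:
Clause 1: 1 literal(s)
Clause 2: 1 literal(s)
Clause 3: 2 literal(s)
Clause 4: 2 literal(s)
Total = 6

6


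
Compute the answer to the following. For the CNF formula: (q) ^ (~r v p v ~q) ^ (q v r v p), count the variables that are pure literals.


Check each variable for pure literal status:
p: pure positive
q: mixed (not pure)
r: mixed (not pure)
Pure literal count = 1

1


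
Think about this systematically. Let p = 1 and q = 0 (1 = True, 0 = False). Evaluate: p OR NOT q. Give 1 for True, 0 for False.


p = 1, q = 0
Operation: p OR NOT q
Evaluate: 1 OR NOT 0 = 1

1


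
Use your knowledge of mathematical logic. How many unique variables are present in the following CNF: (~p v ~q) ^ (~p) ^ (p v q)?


Identify each variable that appears in the formula.
Variables found: p, q
Count = 2

2


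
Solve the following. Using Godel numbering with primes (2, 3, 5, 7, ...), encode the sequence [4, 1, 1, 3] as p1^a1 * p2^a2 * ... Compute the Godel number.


Encode each element as an exponent of the corresponding prime:
  2^4 = 16
  3^1 = 3
  5^1 = 5
  7^3 = 343
Product = 16 * 3 * 5 * 343 = 82320

82320


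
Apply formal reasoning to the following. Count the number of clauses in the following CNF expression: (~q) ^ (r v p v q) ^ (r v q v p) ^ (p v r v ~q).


A CNF formula is a conjunction of clauses.
Clauses are separated by ^.
Counting the conjuncts: 4 clauses.

4


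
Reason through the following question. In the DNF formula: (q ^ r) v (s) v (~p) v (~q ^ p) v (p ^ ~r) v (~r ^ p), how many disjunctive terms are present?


A DNF formula is a disjunction of terms (conjunctions).
Terms are separated by v.
Counting the disjuncts: 6 terms.

6


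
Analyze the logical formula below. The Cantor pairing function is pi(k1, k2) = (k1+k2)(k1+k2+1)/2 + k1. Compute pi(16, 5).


k1 + k2 = 21
(k1+k2)(k1+k2+1)/2 = 21 * 22 / 2 = 231
pi = 231 + 16 = 247

247


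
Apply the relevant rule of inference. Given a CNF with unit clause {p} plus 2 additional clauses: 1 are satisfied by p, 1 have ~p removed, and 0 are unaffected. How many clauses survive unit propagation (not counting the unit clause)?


Satisfied (removed): 1
Shortened (remain): 1
Unchanged (remain): 0
Remaining = 1 + 0 = 1

1


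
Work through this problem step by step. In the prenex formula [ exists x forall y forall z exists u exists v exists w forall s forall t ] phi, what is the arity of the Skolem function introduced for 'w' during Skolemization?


Quantifier prefix: exists x forall y forall z exists u exists v exists w forall s forall t
'w' is existentially quantified at position 6.
Universal variables preceding it: y, z
Skolem function arity = 2

2


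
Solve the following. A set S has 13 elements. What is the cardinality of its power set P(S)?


The power set of a set with n elements has 2^n elements.
|P(S)| = 2^13 = 8192

8192


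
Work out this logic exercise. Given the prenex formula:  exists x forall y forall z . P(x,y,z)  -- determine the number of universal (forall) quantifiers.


Quantifier prefix: exists x forall y forall z
Mark each quantifier type:
  E U U
Universal count = 2, Existential count = 1
Asked for universal (forall) quantifiers: 2

2


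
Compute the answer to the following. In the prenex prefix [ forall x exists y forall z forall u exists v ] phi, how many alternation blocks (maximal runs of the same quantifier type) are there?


Quantifier-type sequence: A E A A E  (A=forall, E=exists)
Group into maximal same-type runs:
  Ax1 | Ex1 | Ax2 | Ex1
Number of blocks = 4

4


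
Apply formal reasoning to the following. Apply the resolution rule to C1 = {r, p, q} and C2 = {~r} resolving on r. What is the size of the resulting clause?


Remove r from C1 and ~r from C2.
C1 remainder: {p, q}
C2 remainder: {}
Union (resolvent): {p, q}
Resolvent has 2 literal(s).

2


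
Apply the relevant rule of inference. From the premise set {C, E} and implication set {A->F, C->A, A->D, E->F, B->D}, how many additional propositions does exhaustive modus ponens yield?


Initial facts: {C, E}
Apply modus ponens to closure:
  C and C->A  =>  A
  A and A->D  =>  D
  E and E->F  =>  F
Final known: {A, C, D, E, F}
New propositions: {A, D, F}
Count = 3

3


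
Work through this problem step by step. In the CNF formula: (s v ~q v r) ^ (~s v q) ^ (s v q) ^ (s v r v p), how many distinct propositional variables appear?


Identify each variable that appears in the formula.
Variables found: p, q, r, s
Count = 4

4


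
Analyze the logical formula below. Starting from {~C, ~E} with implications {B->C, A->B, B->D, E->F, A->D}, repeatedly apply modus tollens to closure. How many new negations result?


Initial negated facts: {~C, ~E}
Apply modus tollens to closure:
  ~C and B->C  =>  ~B
  ~B and A->B  =>  ~A
Final negated: {~A, ~B, ~C, ~E}
New negations: {~A, ~B}
Count = 2

2


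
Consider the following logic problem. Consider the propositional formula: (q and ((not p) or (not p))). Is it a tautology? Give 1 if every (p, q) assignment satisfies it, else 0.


Check all 4 assignments:
p=0, q=0: 0
p=0, q=1: 1
p=1, q=0: 0
p=1, q=1: 0
Satisfying count = 1/4.
Tautology iff count = 4: no.

0


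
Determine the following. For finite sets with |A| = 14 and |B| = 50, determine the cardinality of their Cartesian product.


The Cartesian product A x B contains all ordered pairs (a, b).
|A x B| = |A| * |B| = 14 * 50 = 700

700


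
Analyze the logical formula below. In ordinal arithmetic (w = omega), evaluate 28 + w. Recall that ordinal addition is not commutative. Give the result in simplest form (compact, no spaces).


Compute 28 + w.
Ordinal + is associative but NOT commutative; for finite n>0, n + w = w but w + n stays w+n.
Any finite left addend is absorbed by w on the right: 28 + w = w.
Result = w

w


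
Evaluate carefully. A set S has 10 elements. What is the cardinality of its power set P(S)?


The power set of a set with n elements has 2^n elements.
|P(S)| = 2^10 = 1024

1024


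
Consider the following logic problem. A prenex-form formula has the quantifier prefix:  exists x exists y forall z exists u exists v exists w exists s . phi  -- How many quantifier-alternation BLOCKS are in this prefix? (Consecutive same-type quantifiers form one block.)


Quantifier-type sequence: E E A E E E E  (A=forall, E=exists)
Group into maximal same-type runs:
  Ex2 | Ax1 | Ex4
Number of blocks = 3

3


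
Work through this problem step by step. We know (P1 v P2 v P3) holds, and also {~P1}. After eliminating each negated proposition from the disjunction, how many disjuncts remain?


Original disjuncts (3): P1, P2, P3
Negated (eliminate): ~P1
Remaining disjuncts: P2, P3
Count = 3 - 1 = 2

2


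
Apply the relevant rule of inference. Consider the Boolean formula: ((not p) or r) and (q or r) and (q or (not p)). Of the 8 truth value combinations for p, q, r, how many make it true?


Evaluate all 8 assignments for p, q, r:
p=0, q=0, r=0: 0
p=0, q=0, r=1: 1
p=0, q=1, r=0: 1
p=0, q=1, r=1: 1
p=1, q=0, r=0: 0
p=1, q=0, r=1: 0
p=1, q=1, r=0: 0
p=1, q=1, r=1: 1
Satisfying count = 4

4


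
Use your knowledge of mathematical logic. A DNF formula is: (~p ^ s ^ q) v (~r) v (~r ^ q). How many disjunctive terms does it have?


A DNF formula is a disjunction of terms (conjunctions).
Terms are separated by v.
Counting the disjuncts: 3 terms.

3


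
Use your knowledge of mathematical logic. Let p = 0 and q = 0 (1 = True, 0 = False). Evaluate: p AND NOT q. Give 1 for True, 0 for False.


p = 0, q = 0
Operation: p AND NOT q
Evaluate: 0 AND NOT 0 = 0

0


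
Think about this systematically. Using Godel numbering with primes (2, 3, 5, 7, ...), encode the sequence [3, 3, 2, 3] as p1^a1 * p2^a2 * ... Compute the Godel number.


Encode each element as an exponent of the corresponding prime:
  2^3 = 8
  3^3 = 27
  5^2 = 25
  7^3 = 343
Product = 8 * 27 * 25 * 343 = 1852200

1852200


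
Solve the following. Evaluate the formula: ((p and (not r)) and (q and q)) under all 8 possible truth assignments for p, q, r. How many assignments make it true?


Check all 8 assignments:
p=0, q=0, r=0: 0
p=0, q=0, r=1: 0
p=0, q=1, r=0: 0
p=0, q=1, r=1: 0
p=1, q=0, r=0: 0
p=1, q=0, r=1: 0
p=1, q=1, r=0: 1
p=1, q=1, r=1: 0
Count of True = 1

1


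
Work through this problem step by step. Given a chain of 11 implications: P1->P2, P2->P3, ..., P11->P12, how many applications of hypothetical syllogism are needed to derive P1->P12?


With 11 implications in a chain connecting 12 propositions:
P1->P2, P2->P3, ..., P11->P12
Steps needed = (number of implications) - 1 = 11 - 1 = 10

10


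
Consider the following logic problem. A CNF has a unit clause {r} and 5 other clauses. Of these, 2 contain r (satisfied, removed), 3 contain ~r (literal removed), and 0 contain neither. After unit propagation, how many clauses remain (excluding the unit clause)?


Satisfied (removed): 2
Shortened (remain): 3
Unchanged (remain): 0
Remaining = 3 + 0 = 3

3


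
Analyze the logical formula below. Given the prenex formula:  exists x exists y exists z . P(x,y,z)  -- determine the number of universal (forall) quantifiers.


Quantifier prefix: exists x exists y exists z
Mark each quantifier type:
  E E E
Universal count = 0, Existential count = 3
Asked for universal (forall) quantifiers: 0

0


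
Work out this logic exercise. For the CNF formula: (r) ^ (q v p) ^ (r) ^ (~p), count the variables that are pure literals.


Check each variable for pure literal status:
p: mixed (not pure)
q: pure positive
r: pure positive
Pure literal count = 2

2


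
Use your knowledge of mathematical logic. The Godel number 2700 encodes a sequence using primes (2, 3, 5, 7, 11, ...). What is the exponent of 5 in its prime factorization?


Factorize 2700 by dividing by 5 repeatedly.
Division steps: 5 divides 2700 exactly 2 time(s).
Exponent of 5 = 2

2


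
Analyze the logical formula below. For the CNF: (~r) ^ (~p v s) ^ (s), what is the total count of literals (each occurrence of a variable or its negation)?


Counting literals in each clause:
Clause 1: 1 literal(s)
Clause 2: 2 literal(s)
Clause 3: 1 literal(s)
Total = 4

4


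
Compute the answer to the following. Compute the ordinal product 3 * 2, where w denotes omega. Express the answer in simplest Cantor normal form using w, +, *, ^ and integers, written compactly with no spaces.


Compute 3 * 2.
Ordinal * is associative and left-distributive over +, but NOT commutative; for finite n>1, n*w = w but w*n stays w*n.
Both finite; ordinal * agrees with natural *: 3 * 2 = 6.
Result = 6

6


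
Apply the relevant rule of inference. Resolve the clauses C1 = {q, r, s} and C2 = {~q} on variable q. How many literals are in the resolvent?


Remove q from C1 and ~q from C2.
C1 remainder: {r, s}
C2 remainder: {}
Union (resolvent): {r, s}
Resolvent has 2 literal(s).

2


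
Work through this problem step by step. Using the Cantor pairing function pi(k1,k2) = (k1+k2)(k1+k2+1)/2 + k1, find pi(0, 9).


k1 + k2 = 9
(k1+k2)(k1+k2+1)/2 = 9 * 10 / 2 = 45
pi = 45 + 0 = 45

45


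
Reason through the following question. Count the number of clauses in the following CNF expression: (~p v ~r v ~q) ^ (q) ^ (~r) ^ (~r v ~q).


A CNF formula is a conjunction of clauses.
Clauses are separated by ^.
Counting the conjuncts: 4 clauses.

4


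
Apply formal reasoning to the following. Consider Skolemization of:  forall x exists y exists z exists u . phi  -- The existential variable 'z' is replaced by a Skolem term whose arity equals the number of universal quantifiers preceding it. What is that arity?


Quantifier prefix: forall x exists y exists z exists u
'z' is existentially quantified at position 3.
Universal variables preceding it: x
Skolem function arity = 1

1


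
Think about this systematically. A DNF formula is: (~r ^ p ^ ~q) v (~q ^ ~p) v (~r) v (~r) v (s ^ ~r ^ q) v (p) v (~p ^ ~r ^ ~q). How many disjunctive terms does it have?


A DNF formula is a disjunction of terms (conjunctions).
Terms are separated by v.
Counting the disjuncts: 7 terms.

7


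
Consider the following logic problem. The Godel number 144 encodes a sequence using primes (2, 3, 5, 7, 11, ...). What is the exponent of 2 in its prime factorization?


Factorize 144 by dividing by 2 repeatedly.
Division steps: 2 divides 144 exactly 4 time(s).
Exponent of 2 = 4

4


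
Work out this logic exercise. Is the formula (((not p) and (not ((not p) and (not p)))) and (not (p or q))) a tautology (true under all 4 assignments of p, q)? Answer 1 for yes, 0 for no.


Check all 4 assignments:
p=0, q=0: 0
p=0, q=1: 0
p=1, q=0: 0
p=1, q=1: 0
Satisfying count = 0/4.
Tautology iff count = 4: no.

0


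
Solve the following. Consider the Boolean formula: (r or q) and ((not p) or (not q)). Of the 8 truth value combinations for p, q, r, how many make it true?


Evaluate all 8 assignments for p, q, r:
p=0, q=0, r=0: 0
p=0, q=0, r=1: 1
p=0, q=1, r=0: 1
p=0, q=1, r=1: 1
p=1, q=0, r=0: 0
p=1, q=0, r=1: 1
p=1, q=1, r=0: 0
p=1, q=1, r=1: 0
Satisfying count = 4

4


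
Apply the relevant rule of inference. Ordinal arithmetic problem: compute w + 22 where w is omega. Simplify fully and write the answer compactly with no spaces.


Compute w + 22.
Ordinal + is associative but NOT commutative; for finite n>0, n + w = w but w + n stays w+n.
w + 22 is already in normal form (a successor ordinal beyond w).
Result = w+22

w+22


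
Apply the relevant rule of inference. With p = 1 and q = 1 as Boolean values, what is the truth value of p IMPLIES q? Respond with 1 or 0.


p = 1, q = 1
Operation: p IMPLIES q
Evaluate: 1 IMPLIES 1 = 1

1


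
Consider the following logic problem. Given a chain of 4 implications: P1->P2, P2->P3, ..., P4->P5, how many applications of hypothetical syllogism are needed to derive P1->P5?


With 4 implications in a chain connecting 5 propositions:
P1->P2, P2->P3, ..., P4->P5
Steps needed = (number of implications) - 1 = 4 - 1 = 3

3


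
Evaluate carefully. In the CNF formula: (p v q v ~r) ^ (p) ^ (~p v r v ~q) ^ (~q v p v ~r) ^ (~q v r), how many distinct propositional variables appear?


Identify each variable that appears in the formula.
Variables found: p, q, r
Count = 3

3


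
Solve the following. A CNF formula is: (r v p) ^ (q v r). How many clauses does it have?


A CNF formula is a conjunction of clauses.
Clauses are separated by ^.
Counting the conjuncts: 2 clauses.

2


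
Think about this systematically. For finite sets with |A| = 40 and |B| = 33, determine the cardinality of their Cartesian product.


The Cartesian product A x B contains all ordered pairs (a, b).
|A x B| = |A| * |B| = 40 * 33 = 1320

1320


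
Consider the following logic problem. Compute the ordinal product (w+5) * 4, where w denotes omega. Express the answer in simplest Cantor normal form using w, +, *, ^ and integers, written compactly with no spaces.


Compute (w+5) * 4.
Ordinal * is associative and left-distributive over +, but NOT commutative; for finite n>1, n*w = w but w*n stays w*n.
(w+5) * 4 = (w+5) repeated 4 times. Each intermediate +5 is absorbed by the following w; only the last survives: w*4+5.
Result = w*4+5

w*4+5


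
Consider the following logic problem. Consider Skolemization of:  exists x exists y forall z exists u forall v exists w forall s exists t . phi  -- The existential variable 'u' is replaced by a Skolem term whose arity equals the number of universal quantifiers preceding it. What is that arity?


Quantifier prefix: exists x exists y forall z exists u forall v exists w forall s exists t
'u' is existentially quantified at position 4.
Universal variables preceding it: z
Skolem function arity = 1

1


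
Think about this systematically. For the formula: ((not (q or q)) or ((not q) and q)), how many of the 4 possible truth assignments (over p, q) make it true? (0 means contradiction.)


Check all 4 assignments:
p=0, q=0: 1
p=0, q=1: 0
p=1, q=0: 1
p=1, q=1: 0
Count of True = 2

2


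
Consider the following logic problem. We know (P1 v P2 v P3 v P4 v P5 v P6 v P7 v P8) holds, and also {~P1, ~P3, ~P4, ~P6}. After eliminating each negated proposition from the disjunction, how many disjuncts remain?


Original disjuncts (8): P1, P2, P3, P4, P5, P6, P7, P8
Negated (eliminate): ~P1, ~P3, ~P4, ~P6
Remaining disjuncts: P2, P5, P7, P8
Count = 8 - 4 = 4

4


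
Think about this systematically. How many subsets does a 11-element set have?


The power set of a set with n elements has 2^n elements.
|P(S)| = 2^11 = 2048

2048


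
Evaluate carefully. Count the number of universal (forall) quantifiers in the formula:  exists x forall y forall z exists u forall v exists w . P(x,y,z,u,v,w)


Quantifier prefix: exists x forall y forall z exists u forall v exists w
Mark each quantifier type:
  E U U E U E
Universal count = 3, Existential count = 3
Asked for universal (forall) quantifiers: 3

3


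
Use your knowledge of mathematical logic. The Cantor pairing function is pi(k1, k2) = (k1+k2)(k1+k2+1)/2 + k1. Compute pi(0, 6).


k1 + k2 = 6
(k1+k2)(k1+k2+1)/2 = 6 * 7 / 2 = 21
pi = 21 + 0 = 21

21


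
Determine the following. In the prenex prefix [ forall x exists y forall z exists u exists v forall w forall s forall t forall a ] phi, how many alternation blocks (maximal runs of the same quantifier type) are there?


Quantifier-type sequence: A E A E E A A A A  (A=forall, E=exists)
Group into maximal same-type runs:
  Ax1 | Ex1 | Ax1 | Ex2 | Ax4
Number of blocks = 5

5


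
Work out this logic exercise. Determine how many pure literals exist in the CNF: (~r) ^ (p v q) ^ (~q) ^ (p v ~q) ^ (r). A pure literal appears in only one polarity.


Check each variable for pure literal status:
p: pure positive
q: mixed (not pure)
r: mixed (not pure)
Pure literal count = 1

1


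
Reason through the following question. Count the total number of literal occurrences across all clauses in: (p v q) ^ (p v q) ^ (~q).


Counting literals in each clause:
Clause 1: 2 literal(s)
Clause 2: 2 literal(s)
Clause 3: 1 literal(s)
Total = 5

5


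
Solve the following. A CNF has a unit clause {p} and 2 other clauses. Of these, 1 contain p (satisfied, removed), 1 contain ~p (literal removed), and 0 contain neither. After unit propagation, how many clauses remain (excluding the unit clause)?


Satisfied (removed): 1
Shortened (remain): 1
Unchanged (remain): 0
Remaining = 1 + 0 = 1

1


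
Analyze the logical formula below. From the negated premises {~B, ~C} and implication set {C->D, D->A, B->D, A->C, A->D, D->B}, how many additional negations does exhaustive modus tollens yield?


Initial negated facts: {~B, ~C}
Apply modus tollens to closure:
  ~C and A->C  =>  ~A
  ~B and D->B  =>  ~D
Final negated: {~A, ~B, ~C, ~D}
New negations: {~A, ~D}
Count = 2

2


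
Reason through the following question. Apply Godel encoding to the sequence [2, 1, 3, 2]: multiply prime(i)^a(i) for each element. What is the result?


Encode each element as an exponent of the corresponding prime:
  2^2 = 4
  3^1 = 3
  5^3 = 125
  7^2 = 49
Product = 4 * 3 * 125 * 49 = 73500

73500


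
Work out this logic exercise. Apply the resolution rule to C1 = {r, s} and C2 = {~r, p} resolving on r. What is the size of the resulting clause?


Remove r from C1 and ~r from C2.
C1 remainder: {s}
C2 remainder: {p}
Union (resolvent): {p, s}
Resolvent has 2 literal(s).

2


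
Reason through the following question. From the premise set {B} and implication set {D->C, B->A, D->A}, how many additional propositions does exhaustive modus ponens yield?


Initial facts: {B}
Apply modus ponens to closure:
  B and B->A  =>  A
Final known: {A, B}
New propositions: {A}
Count = 1

1


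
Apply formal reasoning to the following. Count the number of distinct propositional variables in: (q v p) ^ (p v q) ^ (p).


Identify each variable that appears in the formula.
Variables found: p, q
Count = 2

2


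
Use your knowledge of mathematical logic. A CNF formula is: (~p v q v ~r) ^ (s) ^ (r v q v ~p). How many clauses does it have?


A CNF formula is a conjunction of clauses.
Clauses are separated by ^.
Counting the conjuncts: 3 clauses.

3


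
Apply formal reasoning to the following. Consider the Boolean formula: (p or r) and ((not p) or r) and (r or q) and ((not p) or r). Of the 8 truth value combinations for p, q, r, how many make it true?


Evaluate all 8 assignments for p, q, r:
p=0, q=0, r=0: 0
p=0, q=0, r=1: 1
p=0, q=1, r=0: 0
p=0, q=1, r=1: 1
p=1, q=0, r=0: 0
p=1, q=0, r=1: 1
p=1, q=1, r=0: 0
p=1, q=1, r=1: 1
Satisfying count = 4

4


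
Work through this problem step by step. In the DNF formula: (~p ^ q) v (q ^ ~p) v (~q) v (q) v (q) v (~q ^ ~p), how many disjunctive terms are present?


A DNF formula is a disjunction of terms (conjunctions).
Terms are separated by v.
Counting the disjuncts: 6 terms.

6


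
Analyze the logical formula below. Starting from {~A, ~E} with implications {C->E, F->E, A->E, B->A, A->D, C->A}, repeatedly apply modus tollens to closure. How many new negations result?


Initial negated facts: {~A, ~E}
Apply modus tollens to closure:
  ~E and C->E  =>  ~C
  ~E and F->E  =>  ~F
  ~A and B->A  =>  ~B
Final negated: {~A, ~B, ~C, ~E, ~F}
New negations: {~B, ~C, ~F}
Count = 3

3


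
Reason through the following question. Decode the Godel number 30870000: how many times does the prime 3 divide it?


Factorize 30870000 by dividing by 3 repeatedly.
Division steps: 3 divides 30870000 exactly 2 time(s).
Exponent of 3 = 2

2


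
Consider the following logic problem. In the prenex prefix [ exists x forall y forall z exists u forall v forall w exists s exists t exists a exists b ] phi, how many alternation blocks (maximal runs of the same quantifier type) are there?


Quantifier-type sequence: E A A E A A E E E E  (A=forall, E=exists)
Group into maximal same-type runs:
  Ex1 | Ax2 | Ex1 | Ax2 | Ex4
Number of blocks = 5

5


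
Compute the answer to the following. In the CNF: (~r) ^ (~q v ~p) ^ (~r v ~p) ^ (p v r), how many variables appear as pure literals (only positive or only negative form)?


Check each variable for pure literal status:
p: mixed (not pure)
q: pure negative
r: mixed (not pure)
Pure literal count = 1

1


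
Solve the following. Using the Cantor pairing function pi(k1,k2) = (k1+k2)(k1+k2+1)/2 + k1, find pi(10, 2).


k1 + k2 = 12
(k1+k2)(k1+k2+1)/2 = 12 * 13 / 2 = 78
pi = 78 + 10 = 88

88


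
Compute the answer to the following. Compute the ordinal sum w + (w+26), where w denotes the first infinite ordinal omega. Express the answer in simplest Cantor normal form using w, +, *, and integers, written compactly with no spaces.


Compute w + (w+26).
Ordinal + is associative but NOT commutative; for finite n>0, n + w = w but w + n stays w+n.
w + (w+26) = (w+w) + 26 = w*2+26.
Result = w*2+26

w*2+26


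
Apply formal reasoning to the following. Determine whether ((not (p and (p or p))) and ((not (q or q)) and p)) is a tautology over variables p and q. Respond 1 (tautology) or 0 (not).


Check all 4 assignments:
p=0, q=0: 0
p=0, q=1: 0
p=1, q=0: 0
p=1, q=1: 0
Satisfying count = 0/4.
Tautology iff count = 4: no.

0


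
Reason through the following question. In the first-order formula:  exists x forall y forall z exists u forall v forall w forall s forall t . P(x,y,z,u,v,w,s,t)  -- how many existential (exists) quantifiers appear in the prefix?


Quantifier prefix: exists x forall y forall z exists u forall v forall w forall s forall t
Mark each quantifier type:
  E U U E U U U U
Universal count = 6, Existential count = 2
Asked for existential (exists) quantifiers: 2

2


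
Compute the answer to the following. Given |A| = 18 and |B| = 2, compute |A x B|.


The Cartesian product A x B contains all ordered pairs (a, b).
|A x B| = |A| * |B| = 18 * 2 = 36

36


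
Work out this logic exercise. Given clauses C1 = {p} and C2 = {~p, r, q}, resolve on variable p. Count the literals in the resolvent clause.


Remove p from C1 and ~p from C2.
C1 remainder: {}
C2 remainder: {r, q}
Union (resolvent): {q, r}
Resolvent has 2 literal(s).

2


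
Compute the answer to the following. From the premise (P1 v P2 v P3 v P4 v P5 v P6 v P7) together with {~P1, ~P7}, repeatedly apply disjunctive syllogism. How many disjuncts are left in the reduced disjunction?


Original disjuncts (7): P1, P2, P3, P4, P5, P6, P7
Negated (eliminate): ~P1, ~P7
Remaining disjuncts: P2, P3, P4, P5, P6
Count = 7 - 2 = 5

5


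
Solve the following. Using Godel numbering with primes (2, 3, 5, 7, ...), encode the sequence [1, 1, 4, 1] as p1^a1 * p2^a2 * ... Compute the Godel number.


Encode each element as an exponent of the corresponding prime:
  2^1 = 2
  3^1 = 3
  5^4 = 625
  7^1 = 7
Product = 2 * 3 * 625 * 7 = 26250

26250


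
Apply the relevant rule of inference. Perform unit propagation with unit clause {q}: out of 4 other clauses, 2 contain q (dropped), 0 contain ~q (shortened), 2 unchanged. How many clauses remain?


Satisfied (removed): 2
Shortened (remain): 0
Unchanged (remain): 2
Remaining = 0 + 2 = 2

2


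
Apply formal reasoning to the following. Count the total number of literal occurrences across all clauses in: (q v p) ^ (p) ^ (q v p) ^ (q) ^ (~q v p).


Counting literals in each clause:
Clause 1: 2 literal(s)
Clause 2: 1 literal(s)
Clause 3: 2 literal(s)
Clause 4: 1 literal(s)
Clause 5: 2 literal(s)
Total = 8

8


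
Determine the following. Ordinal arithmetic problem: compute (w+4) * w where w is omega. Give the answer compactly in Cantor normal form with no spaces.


Compute (w+4) * w.
Ordinal * is associative and left-distributive over +, but NOT commutative; for finite n>1, n*w = w but w*n stays w*n.
(w+4) * w = sup{(w+4)*k : k<w} = sup{w*k+4} = w^2 (the +4 tail is absorbed in the limit).
Result = w^2

w^2


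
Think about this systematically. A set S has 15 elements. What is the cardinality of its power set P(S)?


The power set of a set with n elements has 2^n elements.
|P(S)| = 2^15 = 32768

32768


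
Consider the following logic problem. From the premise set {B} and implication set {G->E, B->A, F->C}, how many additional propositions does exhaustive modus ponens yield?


Initial facts: {B}
Apply modus ponens to closure:
  B and B->A  =>  A
Final known: {A, B}
New propositions: {A}
Count = 1

1


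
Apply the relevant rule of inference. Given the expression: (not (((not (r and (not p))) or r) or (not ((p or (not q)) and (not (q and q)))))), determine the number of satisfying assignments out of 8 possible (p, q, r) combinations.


Check all 8 assignments:
p=0, q=0, r=0: 0
p=0, q=0, r=1: 0
p=0, q=1, r=0: 0
p=0, q=1, r=1: 0
p=1, q=0, r=0: 0
p=1, q=0, r=1: 0
p=1, q=1, r=0: 0
p=1, q=1, r=1: 0
Count of True = 0

0


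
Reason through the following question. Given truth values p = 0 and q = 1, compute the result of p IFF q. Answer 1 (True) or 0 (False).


p = 0, q = 1
Operation: p IFF q
Evaluate: 0 IFF 1 = 0

0


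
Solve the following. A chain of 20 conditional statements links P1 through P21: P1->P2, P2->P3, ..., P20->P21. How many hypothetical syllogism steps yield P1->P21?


With 20 implications in a chain connecting 21 propositions:
P1->P2, P2->P3, ..., P20->P21
Steps needed = (number of implications) - 1 = 20 - 1 = 19

19


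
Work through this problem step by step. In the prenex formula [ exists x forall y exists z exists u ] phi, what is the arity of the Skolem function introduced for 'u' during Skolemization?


Quantifier prefix: exists x forall y exists z exists u
'u' is existentially quantified at position 4.
Universal variables preceding it: y
Skolem function arity = 1

1


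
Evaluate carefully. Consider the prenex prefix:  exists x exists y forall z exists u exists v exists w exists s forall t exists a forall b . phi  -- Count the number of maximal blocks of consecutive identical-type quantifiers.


Quantifier-type sequence: E E A E E E E A E A  (A=forall, E=exists)
Group into maximal same-type runs:
  Ex2 | Ax1 | Ex4 | Ax1 | Ex1 | Ax1
Number of blocks = 6

6


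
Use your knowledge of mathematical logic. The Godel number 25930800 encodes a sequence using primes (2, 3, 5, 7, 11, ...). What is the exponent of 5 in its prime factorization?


Factorize 25930800 by dividing by 5 repeatedly.
Division steps: 5 divides 25930800 exactly 2 time(s).
Exponent of 5 = 2

2


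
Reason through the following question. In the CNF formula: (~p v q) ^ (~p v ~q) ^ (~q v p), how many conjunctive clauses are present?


A CNF formula is a conjunction of clauses.
Clauses are separated by ^.
Counting the conjuncts: 3 clauses.

3


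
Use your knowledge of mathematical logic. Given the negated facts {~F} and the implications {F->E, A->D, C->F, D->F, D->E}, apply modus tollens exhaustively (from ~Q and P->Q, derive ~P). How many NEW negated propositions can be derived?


Initial negated facts: {~F}
Apply modus tollens to closure:
  ~F and C->F  =>  ~C
  ~F and D->F  =>  ~D
  ~D and A->D  =>  ~A
Final negated: {~A, ~C, ~D, ~F}
New negations: {~A, ~C, ~D}
Count = 3

3


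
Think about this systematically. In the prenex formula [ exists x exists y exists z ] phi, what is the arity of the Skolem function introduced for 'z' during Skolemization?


Quantifier prefix: exists x exists y exists z
'z' is existentially quantified at position 3.
No universal quantifiers precede it.
Skolem function arity = 0 (a Skolem constant)

0


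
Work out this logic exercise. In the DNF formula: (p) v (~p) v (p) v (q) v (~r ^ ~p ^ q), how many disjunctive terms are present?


A DNF formula is a disjunction of terms (conjunctions).
Terms are separated by v.
Counting the disjuncts: 5 terms.

5


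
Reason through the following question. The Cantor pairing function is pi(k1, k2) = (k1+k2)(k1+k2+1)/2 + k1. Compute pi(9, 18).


k1 + k2 = 27
(k1+k2)(k1+k2+1)/2 = 27 * 28 / 2 = 378
pi = 378 + 9 = 387

387


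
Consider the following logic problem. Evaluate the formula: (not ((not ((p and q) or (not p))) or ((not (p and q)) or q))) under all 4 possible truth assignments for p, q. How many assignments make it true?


Check all 4 assignments:
p=0, q=0: 0
p=0, q=1: 0
p=1, q=0: 0
p=1, q=1: 0
Count of True = 0

0


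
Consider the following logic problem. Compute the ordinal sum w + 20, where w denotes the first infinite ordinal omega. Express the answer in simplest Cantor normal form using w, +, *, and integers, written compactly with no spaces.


Compute w + 20.
Ordinal + is associative but NOT commutative; for finite n>0, n + w = w but w + n stays w+n.
w + 20 is already in normal form (a successor ordinal beyond w).
Result = w+20

w+20
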